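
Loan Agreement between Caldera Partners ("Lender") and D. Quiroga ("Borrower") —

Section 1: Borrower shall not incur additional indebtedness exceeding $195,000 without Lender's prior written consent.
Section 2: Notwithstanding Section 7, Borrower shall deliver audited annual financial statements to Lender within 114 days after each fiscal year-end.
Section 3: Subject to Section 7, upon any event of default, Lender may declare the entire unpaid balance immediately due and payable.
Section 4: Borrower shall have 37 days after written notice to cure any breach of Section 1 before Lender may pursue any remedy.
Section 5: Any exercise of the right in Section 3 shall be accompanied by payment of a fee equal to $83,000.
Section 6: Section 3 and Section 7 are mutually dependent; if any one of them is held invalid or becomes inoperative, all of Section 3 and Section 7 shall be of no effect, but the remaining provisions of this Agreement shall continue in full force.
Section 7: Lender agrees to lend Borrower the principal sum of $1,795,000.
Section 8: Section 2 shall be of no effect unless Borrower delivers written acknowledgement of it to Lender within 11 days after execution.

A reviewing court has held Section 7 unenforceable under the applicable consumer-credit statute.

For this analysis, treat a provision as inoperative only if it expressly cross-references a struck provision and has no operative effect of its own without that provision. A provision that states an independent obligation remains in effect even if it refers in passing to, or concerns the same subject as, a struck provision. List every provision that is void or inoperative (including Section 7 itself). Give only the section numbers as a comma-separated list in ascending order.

Section 7 is struck. Section 2 mentions Section 7 but its own obligation stands independently of Section 7, so Section 2 is not affected. Nothing else in the Agreement is defined by reference to Section 7. Section 6 declares Section 3 and Section 7 mutually dependent; since one of them has fallen, all of them are of no effect. That brings down Section 3 as well. Section 5 in turn depends solely on a provision now struck and likewise falls. The remainder continues in force under Section 6. That leaves Section 1, Section 2, Section 4, Section 6, and Section 8 in effect.

3, 5, 7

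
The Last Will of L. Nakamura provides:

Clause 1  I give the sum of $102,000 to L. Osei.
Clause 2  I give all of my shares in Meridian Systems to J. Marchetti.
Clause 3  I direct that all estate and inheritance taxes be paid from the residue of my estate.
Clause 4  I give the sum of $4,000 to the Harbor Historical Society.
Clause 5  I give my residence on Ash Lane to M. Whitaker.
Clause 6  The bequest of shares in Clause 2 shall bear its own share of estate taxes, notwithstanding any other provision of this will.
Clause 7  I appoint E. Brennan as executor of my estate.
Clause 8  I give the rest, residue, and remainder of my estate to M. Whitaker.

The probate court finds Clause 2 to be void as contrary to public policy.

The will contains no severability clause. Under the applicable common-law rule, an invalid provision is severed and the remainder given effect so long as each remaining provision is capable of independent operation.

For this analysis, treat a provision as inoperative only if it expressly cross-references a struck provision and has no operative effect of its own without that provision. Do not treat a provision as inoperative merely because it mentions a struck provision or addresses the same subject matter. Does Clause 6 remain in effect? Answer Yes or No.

Clause 2 is struck. Clause 6 merely fixes the tax charge on Clause 2; with Clause 2 gone it has nothing to operate on and falls away. Under the stated default rule, only provisions that cannot operate independently fall away; the rest are enforced. That leaves Clause 1, Clause 3, Clause 4, Clause 5, Clause 7, and Clause 8 in effect. Clause 6 is among the inoperative provisions, so the answer is no.

No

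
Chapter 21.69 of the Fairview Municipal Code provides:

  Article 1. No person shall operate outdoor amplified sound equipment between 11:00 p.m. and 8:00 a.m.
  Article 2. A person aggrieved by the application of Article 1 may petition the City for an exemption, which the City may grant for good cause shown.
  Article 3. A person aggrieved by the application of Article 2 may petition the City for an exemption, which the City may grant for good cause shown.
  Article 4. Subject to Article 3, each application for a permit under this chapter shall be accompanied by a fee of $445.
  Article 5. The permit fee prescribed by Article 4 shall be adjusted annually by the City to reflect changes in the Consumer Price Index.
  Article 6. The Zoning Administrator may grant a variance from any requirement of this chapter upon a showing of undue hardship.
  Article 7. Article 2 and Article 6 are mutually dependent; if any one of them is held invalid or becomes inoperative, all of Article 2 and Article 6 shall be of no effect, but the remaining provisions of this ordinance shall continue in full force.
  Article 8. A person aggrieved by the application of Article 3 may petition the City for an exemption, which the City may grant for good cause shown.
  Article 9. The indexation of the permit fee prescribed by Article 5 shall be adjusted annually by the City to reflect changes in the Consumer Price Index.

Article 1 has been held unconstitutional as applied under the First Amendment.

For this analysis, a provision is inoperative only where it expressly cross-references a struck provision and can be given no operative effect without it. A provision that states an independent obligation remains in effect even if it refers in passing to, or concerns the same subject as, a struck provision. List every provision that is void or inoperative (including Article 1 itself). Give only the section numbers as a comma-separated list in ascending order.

Article 1 is struck. Article 2 merely fixes the exemption procedure for Article 1; with Article 1 gone it has nothing to operate on and falls away. Article 3 merely fixes the exemption procedure for Article 2; with Article 2 gone it has nothing to operate on and falls away. Article 8 has no operative effect of its own apart from Article 3 and is therefore inoperative. Although Article 4 refers to Article 3, its operative terms do not depend on Article 3, so it remains in effect. Article 7 declares Article 2 and Article 6 mutually dependent; since one of them has fallen, all of them are of no effect. That brings down Article 6 as well. The remainder continues in force under Article 7. Article 4, Article 5, Article 7, and Article 9 remain in effect.

1, 2, 3, 6, 8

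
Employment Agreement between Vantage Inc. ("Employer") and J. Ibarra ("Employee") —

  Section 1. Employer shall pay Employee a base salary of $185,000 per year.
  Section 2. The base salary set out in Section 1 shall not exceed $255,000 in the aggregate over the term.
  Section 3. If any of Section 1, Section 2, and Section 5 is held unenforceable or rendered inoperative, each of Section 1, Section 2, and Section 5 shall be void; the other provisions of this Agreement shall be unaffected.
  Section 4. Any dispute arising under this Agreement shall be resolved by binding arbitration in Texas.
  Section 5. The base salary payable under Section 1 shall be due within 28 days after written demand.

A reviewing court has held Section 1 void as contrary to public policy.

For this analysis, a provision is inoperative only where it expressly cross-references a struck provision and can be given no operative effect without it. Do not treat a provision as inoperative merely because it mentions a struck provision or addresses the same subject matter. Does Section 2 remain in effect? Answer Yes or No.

Section 1 is struck. Section 2 does nothing except set the aggregate cap on the base salary by reference to Section 1; with Section 1 gone it has no independent effect and is inoperative. Section 5 operates only by reference to Section 1, so it falls with Section 1. Section 3 declares Section 1, Section 2, and Section 5 mutually dependent; since one of them has fallen, all of them are of no effect. The remainder continues in force under Section 3. That leaves Section 3 and Section 4 in effect. Section 2 is among the inoperative provisions, so the answer is no.

No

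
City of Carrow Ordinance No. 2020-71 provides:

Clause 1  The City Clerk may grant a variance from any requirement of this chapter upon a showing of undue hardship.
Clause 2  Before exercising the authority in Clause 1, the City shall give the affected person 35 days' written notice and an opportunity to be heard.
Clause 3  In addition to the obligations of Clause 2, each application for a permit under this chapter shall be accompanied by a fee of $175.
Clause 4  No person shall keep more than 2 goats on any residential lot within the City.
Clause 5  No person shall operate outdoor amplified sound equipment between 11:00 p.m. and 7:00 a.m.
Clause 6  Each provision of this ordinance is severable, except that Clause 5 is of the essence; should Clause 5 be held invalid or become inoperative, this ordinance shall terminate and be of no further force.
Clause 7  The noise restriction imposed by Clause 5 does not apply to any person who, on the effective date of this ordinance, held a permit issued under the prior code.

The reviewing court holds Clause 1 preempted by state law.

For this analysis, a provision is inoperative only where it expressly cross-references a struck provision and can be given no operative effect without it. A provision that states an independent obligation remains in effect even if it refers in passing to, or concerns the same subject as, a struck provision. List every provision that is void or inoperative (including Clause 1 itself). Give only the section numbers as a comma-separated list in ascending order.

Clause 1 is struck. The only function of Clause 2 is the notice-and-hearing requirement for Clause 1, so it cannot stand once Clause 1 is removed. Clause 3 mentions Clause 2 but its own obligation stands independently of Clause 2, so Clause 3 is not affected. Clause 6 makes Clause 5 an essential term, but Clause 5 is unaffected, so the severability proviso in Clause 6 preserves the remaining provisions. Clause 3, Clause 4, Clause 5, Clause 6, and Clause 7 remain in effect.

1, 2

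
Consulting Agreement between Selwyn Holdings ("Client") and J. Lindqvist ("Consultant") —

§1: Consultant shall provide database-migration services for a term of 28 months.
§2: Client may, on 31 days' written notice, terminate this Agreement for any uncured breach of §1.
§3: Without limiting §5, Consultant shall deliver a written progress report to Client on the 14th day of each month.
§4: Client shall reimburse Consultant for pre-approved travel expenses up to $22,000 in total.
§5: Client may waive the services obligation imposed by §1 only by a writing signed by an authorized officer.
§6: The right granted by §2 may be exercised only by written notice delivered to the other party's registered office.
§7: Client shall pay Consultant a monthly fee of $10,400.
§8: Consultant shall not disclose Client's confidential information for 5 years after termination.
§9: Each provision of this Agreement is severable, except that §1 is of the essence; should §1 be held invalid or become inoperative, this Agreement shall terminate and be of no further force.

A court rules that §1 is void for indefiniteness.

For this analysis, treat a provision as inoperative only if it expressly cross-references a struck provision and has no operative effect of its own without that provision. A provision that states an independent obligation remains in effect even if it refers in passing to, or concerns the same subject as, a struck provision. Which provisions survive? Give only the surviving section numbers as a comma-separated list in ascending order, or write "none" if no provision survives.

none

§1 is struck. §2 operates only by reference to §1, so it falls with §1. The only function of §5 is the waiver condition for §1, so it cannot stand once §1 is removed. §6 has no operative effect of its own apart from §2 and is therefore inoperative. §9 makes §1 an essential term, and §1 is the provision held invalid; under §9, the entire Agreement is therefore void. No provision of the Agreement survives.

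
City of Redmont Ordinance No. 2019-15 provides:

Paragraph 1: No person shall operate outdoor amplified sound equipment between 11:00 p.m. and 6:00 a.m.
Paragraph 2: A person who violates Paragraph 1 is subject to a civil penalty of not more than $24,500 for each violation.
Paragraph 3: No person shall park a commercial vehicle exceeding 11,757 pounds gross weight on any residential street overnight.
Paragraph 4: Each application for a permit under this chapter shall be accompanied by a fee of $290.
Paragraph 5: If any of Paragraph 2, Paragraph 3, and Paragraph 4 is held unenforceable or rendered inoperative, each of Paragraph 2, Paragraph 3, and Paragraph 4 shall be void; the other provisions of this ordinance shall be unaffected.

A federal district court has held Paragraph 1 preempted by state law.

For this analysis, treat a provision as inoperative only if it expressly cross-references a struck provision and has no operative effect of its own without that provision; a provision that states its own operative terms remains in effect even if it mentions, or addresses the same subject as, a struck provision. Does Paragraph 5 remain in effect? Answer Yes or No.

Yes

Paragraph 1 is struck. Paragraph 2 has no operative effect of its own apart from Paragraph 1 and is therefore inoperative. Paragraph 5 declares Paragraph 2, Paragraph 3, and Paragraph 4 mutually dependent; since one of them has fallen, all of them are of no effect. That brings down Paragraph 3 and Paragraph 4 as well. The remainder continues in force under Paragraph 5. Only Paragraph 5 remains in effect. Paragraph 5 is among the surviving provisions, so the answer is yes.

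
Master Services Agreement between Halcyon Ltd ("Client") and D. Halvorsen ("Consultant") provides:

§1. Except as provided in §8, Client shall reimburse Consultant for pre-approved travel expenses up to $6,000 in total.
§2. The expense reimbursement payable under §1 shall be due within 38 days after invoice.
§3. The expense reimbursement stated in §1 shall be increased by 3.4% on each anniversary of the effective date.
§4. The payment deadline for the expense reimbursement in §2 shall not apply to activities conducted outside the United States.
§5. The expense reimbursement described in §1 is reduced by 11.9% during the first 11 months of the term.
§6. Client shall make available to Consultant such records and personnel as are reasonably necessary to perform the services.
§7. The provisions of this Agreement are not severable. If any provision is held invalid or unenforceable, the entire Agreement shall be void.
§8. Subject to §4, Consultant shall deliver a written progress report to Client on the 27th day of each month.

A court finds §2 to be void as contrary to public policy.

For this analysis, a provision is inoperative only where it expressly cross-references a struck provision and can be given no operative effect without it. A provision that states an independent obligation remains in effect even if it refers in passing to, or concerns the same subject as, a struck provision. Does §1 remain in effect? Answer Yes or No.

No

§2 is struck. §4 has no operative effect of its own apart from §2 and is therefore inoperative. §7 provides that the Agreement is not severable, so the invalidity of any one provision voids the entire Agreement. No provision of the Agreement survives. §1 is among the inoperative provisions, so the answer is no.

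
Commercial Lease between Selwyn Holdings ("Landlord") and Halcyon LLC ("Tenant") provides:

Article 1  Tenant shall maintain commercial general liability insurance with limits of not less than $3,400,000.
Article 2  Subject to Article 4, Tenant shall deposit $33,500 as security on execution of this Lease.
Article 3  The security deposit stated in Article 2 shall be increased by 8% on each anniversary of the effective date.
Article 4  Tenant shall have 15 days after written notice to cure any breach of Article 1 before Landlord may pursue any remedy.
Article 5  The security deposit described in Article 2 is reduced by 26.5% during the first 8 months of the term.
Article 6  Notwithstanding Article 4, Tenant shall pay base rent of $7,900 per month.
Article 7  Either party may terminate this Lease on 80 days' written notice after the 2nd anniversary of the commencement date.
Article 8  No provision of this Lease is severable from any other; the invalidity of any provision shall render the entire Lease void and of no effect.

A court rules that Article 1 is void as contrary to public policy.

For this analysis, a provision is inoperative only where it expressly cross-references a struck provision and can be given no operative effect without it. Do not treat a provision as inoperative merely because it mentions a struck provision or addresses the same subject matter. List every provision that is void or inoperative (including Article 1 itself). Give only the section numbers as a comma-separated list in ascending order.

1, 2, 3, 4, 5, 6, 7, 8

Article 1 is struck. Article 4 operates only by reference to Article 1, so it falls with Article 1. Article 8 provides that the Lease is not severable, so the invalidity of any one provision voids the entire Lease. No provision of the Lease survives.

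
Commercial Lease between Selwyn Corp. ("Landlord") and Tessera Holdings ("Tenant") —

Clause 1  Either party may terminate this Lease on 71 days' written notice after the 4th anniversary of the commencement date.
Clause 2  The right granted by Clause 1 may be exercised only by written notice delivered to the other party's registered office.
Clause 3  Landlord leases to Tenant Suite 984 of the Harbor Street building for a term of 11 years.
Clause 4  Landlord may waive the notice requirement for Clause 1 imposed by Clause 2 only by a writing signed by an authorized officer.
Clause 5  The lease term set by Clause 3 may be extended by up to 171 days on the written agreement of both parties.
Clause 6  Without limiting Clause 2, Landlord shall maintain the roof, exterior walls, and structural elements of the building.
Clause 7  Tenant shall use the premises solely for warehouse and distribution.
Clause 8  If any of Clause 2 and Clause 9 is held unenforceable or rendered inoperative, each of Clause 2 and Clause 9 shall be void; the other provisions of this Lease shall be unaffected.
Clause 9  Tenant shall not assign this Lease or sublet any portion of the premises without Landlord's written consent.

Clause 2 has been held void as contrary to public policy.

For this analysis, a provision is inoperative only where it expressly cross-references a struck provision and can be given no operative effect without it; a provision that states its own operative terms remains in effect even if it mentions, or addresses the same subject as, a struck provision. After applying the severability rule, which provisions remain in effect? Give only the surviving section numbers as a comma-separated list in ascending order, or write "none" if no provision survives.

1, 3, 5, 6, 7, 8

Clause 2 is struck. The only function of Clause 4 is the waiver condition for Clause 2, so it cannot stand once Clause 2 is removed. Although Clause 6 refers to Clause 2, its operative terms do not depend on Clause 2, so it remains in effect. Clause 8 declares Clause 2 and Clause 9 mutually dependent; since one of them has fallen, all of them are of no effect. That brings down Clause 9 as well. The remainder continues in force under Clause 8. The provisions still in force are Clause 1, Clause 3, Clause 5, Clause 6, Clause 7, and Clause 8.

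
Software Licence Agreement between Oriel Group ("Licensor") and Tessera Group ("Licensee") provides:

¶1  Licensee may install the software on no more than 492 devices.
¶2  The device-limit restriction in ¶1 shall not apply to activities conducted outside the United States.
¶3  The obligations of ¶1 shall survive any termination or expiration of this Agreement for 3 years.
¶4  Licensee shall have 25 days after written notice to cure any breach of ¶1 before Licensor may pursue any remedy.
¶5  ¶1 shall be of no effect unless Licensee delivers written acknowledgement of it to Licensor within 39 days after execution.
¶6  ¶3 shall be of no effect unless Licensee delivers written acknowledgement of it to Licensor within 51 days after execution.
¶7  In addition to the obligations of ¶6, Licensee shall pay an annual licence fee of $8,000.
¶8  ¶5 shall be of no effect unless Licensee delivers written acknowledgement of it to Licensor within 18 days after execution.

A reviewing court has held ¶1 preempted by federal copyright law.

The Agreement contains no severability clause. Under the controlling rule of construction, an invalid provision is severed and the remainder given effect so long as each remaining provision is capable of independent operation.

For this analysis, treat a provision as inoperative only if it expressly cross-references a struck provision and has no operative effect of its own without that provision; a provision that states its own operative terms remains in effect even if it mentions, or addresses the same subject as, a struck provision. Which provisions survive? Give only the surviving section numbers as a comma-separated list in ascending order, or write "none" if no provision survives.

¶1 is struck. ¶2 has no operative effect of its own apart from ¶1 and is therefore inoperative. ¶3 operates only by reference to ¶1, so it falls with ¶1. ¶4 operates only by reference to ¶1, so it falls with ¶1. The only function of ¶5 is the acknowledgement condition for ¶1, so it cannot stand once ¶1 is removed. ¶6 has no operative effect of its own apart from ¶3 and is therefore inoperative. The only function of ¶8 is the acknowledgement condition for ¶5, so it cannot stand once ¶5 is removed. ¶7 mentions ¶6 but its own obligation stands independently of ¶6, so ¶7 is not affected. With no severability clause, the stated default rule severs what cannot stand and enforces each remaining provision that can operate on its own. Only ¶7 remains in effect.

7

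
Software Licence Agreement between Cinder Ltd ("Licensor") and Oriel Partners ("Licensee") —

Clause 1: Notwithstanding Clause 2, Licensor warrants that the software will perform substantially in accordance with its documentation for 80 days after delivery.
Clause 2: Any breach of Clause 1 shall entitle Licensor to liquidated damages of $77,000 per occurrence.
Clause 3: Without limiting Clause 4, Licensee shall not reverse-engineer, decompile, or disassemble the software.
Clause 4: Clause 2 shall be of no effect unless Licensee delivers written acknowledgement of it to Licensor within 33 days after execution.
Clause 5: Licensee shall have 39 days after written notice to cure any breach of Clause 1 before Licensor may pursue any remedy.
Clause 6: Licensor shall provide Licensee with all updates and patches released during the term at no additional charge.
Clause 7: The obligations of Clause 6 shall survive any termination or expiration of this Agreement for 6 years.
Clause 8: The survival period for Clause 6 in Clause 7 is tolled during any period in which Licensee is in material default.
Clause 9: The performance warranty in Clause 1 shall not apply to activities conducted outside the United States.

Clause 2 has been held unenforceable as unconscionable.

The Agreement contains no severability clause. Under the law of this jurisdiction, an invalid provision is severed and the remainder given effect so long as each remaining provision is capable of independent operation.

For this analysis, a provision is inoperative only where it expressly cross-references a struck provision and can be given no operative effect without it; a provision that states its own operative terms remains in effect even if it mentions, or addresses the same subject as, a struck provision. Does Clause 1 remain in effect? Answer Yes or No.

Yes

Clause 2 is struck. Clause 4 has no operative effect of its own apart from Clause 2 and is therefore inoperative. Although Clause 3 refers to Clause 4, its operative terms do not depend on Clause 4, so it remains in effect. Clause 1 mentions Clause 2 but its own obligation stands independently of Clause 2, so Clause 1 is not affected. With no severability clause, the stated default rule severs what cannot stand and enforces each remaining provision that can operate on its own. Clause 1, Clause 3, Clause 5, Clause 6, Clause 7, Clause 8, and Clause 9 remain in effect. Clause 1 is among the surviving provisions, so the answer is yes.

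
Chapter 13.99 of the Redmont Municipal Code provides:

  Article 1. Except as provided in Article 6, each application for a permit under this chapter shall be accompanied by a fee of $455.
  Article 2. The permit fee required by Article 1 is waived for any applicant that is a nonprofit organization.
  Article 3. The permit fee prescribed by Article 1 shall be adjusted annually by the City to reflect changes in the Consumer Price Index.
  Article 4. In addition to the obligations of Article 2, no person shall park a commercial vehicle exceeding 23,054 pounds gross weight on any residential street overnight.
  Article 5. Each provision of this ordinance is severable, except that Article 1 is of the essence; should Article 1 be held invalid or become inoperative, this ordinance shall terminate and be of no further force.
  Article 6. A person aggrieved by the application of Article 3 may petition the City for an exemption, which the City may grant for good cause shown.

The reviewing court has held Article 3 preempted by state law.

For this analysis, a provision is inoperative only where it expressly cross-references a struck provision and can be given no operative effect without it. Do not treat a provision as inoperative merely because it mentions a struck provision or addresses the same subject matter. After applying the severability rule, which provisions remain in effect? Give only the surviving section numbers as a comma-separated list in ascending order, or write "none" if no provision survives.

1, 2, 4, 5

Article 3 is struck. The only function of Article 6 is the exemption procedure for Article 3, so it cannot stand once Article 3 is removed. Article 1 mentions Article 6 but its own obligation stands independently of Article 6, so Article 1 is not affected. Article 5 makes Article 1 an essential term, but Article 1 is unaffected, so the severability proviso in Article 5 preserves the remaining provisions. That leaves Article 1, Article 2, Article 4, and Article 5 in effect.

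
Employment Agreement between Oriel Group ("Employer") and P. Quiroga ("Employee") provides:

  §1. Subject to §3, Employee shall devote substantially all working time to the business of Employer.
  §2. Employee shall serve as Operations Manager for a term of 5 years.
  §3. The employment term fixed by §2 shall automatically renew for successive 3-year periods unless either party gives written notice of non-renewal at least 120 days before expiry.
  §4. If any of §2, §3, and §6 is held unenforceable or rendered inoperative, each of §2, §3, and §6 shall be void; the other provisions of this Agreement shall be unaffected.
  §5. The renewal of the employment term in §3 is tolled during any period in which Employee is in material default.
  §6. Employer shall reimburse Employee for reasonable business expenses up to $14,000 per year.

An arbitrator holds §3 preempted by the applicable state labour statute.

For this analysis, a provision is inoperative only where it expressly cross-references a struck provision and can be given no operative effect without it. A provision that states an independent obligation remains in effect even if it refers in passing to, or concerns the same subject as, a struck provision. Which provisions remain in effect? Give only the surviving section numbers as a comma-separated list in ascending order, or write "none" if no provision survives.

1, 4

§3 is struck. §5 does nothing except set the tolling of the renewal of the employment term by reference to §3; with §3 gone it has no independent effect and is inoperative. §1 mentions §3 but its own obligation stands independently of §3, so §1 is not affected. §4 declares §2, §3, and §6 mutually dependent; since one of them has fallen, all of them are of no effect. That brings down §2 and §6 as well. The remainder continues in force under §4. The provisions still in force are §1 and §4.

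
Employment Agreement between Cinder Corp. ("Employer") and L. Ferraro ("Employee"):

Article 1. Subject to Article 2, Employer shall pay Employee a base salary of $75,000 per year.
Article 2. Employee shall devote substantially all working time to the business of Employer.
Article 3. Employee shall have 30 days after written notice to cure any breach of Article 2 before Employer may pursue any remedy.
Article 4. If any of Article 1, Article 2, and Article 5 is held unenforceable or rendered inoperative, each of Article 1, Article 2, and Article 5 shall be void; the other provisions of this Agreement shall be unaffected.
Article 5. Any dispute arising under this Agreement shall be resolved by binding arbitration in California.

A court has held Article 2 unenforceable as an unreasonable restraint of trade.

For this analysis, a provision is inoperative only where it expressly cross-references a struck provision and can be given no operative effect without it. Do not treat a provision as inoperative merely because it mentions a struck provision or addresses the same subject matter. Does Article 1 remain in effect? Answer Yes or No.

No

Article 2 is struck. The only function of Article 3 is the cure period for breach of Article 2, so it cannot stand once Article 2 is removed. Article 4 declares Article 1, Article 2, and Article 5 mutually dependent; since one of them has fallen, all of them are of no effect. That brings down Article 1 and Article 5 as well. The remainder continues in force under Article 4. Only Article 4 remains in effect. Article 1 is among the inoperative provisions, so the answer is no.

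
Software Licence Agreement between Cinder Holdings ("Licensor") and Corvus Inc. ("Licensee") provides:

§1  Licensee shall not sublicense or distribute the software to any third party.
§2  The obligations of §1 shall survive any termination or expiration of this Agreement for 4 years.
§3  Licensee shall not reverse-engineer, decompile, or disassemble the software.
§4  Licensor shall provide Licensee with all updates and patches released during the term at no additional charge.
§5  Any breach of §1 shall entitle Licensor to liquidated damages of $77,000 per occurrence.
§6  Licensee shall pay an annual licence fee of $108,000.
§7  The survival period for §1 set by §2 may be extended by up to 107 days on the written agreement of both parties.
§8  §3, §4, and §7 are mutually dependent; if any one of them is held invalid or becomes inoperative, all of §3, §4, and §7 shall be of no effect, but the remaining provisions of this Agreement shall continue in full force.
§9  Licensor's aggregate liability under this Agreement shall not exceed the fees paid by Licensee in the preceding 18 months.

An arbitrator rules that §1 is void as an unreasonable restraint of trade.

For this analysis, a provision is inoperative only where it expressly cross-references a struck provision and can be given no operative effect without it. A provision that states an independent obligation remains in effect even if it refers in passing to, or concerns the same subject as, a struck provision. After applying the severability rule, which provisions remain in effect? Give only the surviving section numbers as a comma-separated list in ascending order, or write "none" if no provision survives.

§1 is struck. The only function of §2 is the survival period for §1, so it cannot stand once §1 is removed. §5 does nothing except set the liquidated-damages amount by reference to §1; with §1 gone it has no independent effect and is inoperative. §7 does nothing except set the extension of the survival period for §1 by reference to §2; with §2 gone it has no independent effect and is inoperative. §8 declares §3, §4, and §7 mutually dependent; since one of them has fallen, all of them are of no effect. That brings down §3 and §4 as well. The remainder continues in force under §8. §6, §8, and §9 remain in effect.

6, 8, 9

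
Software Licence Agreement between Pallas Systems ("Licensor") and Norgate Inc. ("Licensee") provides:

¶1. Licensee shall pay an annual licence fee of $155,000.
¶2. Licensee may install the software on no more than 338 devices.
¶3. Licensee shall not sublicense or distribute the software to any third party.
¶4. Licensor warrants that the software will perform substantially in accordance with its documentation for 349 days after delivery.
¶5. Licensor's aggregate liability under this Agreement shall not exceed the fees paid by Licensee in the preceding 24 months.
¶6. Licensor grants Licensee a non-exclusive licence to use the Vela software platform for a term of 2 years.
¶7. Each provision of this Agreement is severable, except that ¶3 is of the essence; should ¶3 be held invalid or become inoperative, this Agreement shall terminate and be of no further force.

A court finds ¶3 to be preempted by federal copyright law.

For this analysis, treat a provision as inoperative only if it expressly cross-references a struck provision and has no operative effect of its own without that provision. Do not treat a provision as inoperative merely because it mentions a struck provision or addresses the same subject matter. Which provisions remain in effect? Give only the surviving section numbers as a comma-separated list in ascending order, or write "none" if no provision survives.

¶3 is struck. No other provision's operative terms depend on ¶3. ¶7 makes ¶3 an essential term, and ¶3 is the provision held invalid; under ¶7, the entire Agreement is therefore void. No provision of the Agreement survives.

none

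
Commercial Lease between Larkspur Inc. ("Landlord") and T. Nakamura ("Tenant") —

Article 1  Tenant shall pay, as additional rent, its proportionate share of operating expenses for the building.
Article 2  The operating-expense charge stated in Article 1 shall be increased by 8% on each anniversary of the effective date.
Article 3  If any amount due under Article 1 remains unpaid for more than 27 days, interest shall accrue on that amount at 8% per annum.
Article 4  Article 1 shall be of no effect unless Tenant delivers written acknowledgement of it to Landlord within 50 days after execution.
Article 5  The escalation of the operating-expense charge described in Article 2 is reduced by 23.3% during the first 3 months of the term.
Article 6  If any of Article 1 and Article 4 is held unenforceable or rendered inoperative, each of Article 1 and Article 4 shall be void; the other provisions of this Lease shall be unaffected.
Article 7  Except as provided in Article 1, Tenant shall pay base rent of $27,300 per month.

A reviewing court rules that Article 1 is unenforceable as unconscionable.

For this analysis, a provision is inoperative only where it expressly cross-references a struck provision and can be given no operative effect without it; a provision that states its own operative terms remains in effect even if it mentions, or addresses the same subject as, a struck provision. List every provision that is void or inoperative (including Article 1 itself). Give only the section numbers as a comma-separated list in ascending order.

Article 1 is struck. Article 2 has no operative effect of its own apart from Article 1 and is therefore inoperative. The whole of Article 3 is the default interest on the operating-expense charge, defined by reference to Article 1, so Article 3 cannot stand once Article 1 is removed. Article 4 operates only by reference to Article 1, so it falls with Article 1. The whole of Article 5 is the introductory reduction to the escalation of the operating-expense charge, defined by reference to Article 2, so Article 5 cannot stand once Article 2 is removed. Although Article 7 refers to Article 1, its operative terms do not depend on Article 1, so it remains in effect. Article 6 declares Article 1 and Article 4 mutually dependent; since one of them has fallen, all of them are of no effect. The remainder continues in force under Article 6. That leaves Article 6 and Article 7 in effect.

1, 2, 3, 4, 5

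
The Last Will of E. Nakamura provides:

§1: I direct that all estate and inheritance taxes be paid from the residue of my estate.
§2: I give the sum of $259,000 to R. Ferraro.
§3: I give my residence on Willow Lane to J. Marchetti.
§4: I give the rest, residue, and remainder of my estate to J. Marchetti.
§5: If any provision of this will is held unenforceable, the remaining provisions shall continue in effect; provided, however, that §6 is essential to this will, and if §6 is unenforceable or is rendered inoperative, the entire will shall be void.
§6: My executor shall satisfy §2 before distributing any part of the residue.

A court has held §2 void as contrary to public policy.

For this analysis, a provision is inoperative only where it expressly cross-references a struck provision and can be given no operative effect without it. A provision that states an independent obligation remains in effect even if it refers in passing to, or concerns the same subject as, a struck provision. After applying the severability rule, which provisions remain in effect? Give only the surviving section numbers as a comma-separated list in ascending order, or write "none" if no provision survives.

none

§2 is struck. §6 merely fixes the priority direction for §2; with §2 gone it has nothing to operate on and falls away. §5 makes §6 an essential term, and §6 has been rendered inoperative by the cascade; under §5, the entire will is therefore void. No provision of the will survives.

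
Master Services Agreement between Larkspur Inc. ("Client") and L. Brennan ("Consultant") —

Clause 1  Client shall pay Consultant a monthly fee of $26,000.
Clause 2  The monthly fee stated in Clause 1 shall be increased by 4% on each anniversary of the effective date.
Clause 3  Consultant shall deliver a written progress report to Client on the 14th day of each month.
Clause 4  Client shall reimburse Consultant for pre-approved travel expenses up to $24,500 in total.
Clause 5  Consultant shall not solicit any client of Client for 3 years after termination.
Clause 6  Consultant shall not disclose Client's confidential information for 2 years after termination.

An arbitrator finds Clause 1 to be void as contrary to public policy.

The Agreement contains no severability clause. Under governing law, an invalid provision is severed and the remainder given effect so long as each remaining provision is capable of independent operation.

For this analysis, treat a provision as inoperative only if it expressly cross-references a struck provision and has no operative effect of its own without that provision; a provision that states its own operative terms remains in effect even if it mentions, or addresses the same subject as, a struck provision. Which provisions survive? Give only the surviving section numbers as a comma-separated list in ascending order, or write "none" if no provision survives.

3, 4, 5, 6

Clause 1 is struck. The whole of Clause 2 is the escalation of the monthly fee, defined by reference to Clause 1, so Clause 2 cannot stand once Clause 1 is removed. With no severability clause, the stated default rule severs what cannot stand and enforces each remaining provision that can operate on its own. That leaves Clause 3, Clause 4, Clause 5, and Clause 6 in effect.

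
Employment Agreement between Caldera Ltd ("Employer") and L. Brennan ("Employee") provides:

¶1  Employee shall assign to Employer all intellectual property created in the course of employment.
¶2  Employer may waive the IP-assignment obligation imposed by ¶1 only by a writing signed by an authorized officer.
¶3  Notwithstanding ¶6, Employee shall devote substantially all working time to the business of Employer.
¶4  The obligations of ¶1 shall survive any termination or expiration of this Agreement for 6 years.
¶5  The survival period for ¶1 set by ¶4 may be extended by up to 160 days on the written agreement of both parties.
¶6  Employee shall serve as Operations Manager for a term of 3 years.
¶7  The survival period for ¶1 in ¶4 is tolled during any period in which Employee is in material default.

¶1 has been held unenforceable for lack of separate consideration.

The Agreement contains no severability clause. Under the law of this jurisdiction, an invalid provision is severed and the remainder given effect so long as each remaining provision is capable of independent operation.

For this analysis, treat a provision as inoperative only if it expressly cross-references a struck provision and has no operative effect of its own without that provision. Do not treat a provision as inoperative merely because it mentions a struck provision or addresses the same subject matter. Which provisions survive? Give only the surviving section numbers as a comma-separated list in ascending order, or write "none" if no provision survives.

¶1 is struck. ¶2 merely fixes the waiver condition for ¶1; with ¶1 gone it has nothing to operate on and falls away. The only function of ¶4 is the survival period for ¶1, so it cannot stand once ¶1 is removed. ¶5 operates only by reference to ¶4, so it falls with ¶4. ¶7 operates only by reference to ¶4, so it falls with ¶4. With no severability clause, the stated default rule severs what cannot stand and enforces each remaining provision that can operate on its own. ¶3 and ¶6 remain in effect.

3, 6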